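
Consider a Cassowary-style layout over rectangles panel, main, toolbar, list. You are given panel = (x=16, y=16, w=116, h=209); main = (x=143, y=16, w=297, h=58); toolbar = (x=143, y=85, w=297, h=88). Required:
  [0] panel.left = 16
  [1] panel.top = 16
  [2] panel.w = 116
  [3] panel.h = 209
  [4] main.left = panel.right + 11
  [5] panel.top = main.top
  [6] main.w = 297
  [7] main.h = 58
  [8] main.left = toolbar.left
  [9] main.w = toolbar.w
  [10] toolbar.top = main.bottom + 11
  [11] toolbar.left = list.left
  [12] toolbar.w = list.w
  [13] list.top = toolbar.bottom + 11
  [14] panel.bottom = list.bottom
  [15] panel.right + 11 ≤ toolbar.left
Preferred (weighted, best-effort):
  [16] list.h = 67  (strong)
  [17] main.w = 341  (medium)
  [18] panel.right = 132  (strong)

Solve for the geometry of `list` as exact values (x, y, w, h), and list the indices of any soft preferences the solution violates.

list = (x=143, y=184, w=297, h=41)
violated soft preferences: 16, 17

1. list.x = 143  [toolbar.left = list.left]
2. list.w = 297  [toolbar.w = list.w]
3. list.y = 184  [list.top = toolbar.bottom + 11]
4. list.h = 41  [panel.bottom = list.bottom]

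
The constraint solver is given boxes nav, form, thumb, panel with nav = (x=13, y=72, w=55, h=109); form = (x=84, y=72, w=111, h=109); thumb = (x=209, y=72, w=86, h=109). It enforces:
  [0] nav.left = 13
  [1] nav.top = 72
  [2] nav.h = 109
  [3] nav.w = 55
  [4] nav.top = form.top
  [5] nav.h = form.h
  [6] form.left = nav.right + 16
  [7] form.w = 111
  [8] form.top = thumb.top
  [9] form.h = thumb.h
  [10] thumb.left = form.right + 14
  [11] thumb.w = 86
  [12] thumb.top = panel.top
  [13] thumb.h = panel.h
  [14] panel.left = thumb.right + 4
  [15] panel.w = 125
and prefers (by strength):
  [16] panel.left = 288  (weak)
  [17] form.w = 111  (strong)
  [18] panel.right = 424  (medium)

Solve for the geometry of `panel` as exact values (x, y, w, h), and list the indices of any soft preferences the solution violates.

1. panel.y = 72  [thumb.top = panel.top]
2. panel.h = 109  [thumb.h = panel.h]
3. panel.x = 299  [panel.left = thumb.right + 4]
4. panel.w = 125  [panel.w = 125]

panel = (x=299, y=72, w=125, h=109)
violated soft preferences: 16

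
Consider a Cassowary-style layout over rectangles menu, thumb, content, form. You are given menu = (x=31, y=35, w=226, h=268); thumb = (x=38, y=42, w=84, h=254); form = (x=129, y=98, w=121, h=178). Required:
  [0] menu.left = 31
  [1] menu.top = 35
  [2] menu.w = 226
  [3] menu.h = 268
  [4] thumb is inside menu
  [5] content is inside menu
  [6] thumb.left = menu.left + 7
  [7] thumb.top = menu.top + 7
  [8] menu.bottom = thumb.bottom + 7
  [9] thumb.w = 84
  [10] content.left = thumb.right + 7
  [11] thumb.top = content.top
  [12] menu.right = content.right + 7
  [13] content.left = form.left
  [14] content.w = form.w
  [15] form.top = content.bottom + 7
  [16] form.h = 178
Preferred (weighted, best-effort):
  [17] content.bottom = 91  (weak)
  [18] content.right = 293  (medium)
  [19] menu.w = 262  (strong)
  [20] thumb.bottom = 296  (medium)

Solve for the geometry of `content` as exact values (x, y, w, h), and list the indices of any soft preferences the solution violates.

1. content.x = 129  [content.left = thumb.right + 7]
2. content.y = 42  [thumb.top = content.top]
3. content.w = 121  [menu.right = content.right + 7]
4. content.h = 49  [form.top = content.bottom + 7]

content = (x=129, y=42, w=121, h=49)
violated soft preferences: 18, 19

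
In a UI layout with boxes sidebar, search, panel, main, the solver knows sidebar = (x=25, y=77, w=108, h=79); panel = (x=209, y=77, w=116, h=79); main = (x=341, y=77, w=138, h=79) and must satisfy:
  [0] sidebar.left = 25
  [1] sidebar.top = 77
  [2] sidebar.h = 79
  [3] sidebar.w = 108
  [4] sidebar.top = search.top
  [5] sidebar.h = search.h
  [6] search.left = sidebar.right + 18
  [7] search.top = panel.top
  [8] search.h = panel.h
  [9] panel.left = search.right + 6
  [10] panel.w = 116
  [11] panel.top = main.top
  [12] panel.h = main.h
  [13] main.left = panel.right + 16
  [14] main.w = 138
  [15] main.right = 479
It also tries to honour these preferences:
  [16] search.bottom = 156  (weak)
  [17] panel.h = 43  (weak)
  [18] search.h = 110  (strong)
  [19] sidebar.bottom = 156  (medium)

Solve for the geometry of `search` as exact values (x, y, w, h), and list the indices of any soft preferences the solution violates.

search = (x=151, y=77, w=52, h=79)
violated soft preferences: 17, 18

1. search.y = 77  [sidebar.top = search.top]
2. search.h = 79  [sidebar.h = search.h]
3. search.x = 151  [search.left = sidebar.right + 18]
4. search.w = 52  [panel.left = search.right + 6]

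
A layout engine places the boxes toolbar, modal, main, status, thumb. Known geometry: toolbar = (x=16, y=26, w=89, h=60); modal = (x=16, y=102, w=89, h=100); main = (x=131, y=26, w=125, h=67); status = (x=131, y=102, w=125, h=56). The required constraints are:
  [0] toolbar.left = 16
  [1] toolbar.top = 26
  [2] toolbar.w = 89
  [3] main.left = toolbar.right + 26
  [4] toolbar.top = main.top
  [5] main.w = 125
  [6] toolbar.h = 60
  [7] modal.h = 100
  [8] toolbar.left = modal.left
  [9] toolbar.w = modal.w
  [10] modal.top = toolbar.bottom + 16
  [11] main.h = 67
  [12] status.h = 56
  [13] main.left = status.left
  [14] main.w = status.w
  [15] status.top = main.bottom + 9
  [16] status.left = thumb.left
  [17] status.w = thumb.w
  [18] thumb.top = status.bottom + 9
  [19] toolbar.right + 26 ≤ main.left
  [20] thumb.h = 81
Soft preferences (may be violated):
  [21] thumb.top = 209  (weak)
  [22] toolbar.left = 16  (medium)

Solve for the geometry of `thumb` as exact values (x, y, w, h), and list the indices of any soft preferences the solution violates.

thumb = (x=131, y=167, w=125, h=81)
violated soft preferences: 21

1. thumb.x = 131  [status.left = thumb.left]
2. thumb.w = 125  [status.w = thumb.w]
3. thumb.y = 167  [thumb.top = status.bottom + 9]
4. thumb.h = 81  [thumb.h = 81]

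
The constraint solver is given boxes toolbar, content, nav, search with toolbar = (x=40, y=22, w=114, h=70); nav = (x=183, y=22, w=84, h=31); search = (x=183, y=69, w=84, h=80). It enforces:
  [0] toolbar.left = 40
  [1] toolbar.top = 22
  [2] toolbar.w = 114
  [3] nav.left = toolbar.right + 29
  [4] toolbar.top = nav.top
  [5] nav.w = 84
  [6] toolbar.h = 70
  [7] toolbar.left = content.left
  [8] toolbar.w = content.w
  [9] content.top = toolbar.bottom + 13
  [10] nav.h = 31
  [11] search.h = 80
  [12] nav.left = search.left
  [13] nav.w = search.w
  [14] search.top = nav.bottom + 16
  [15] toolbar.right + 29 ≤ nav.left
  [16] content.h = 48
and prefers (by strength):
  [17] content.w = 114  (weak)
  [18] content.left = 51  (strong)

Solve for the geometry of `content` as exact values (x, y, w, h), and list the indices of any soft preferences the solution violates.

content = (x=40, y=105, w=114, h=48)
violated soft preferences: 18

1. content.x = 40  [toolbar.left = content.left]
2. content.w = 114  [toolbar.w = content.w]
3. content.y = 105  [content.top = toolbar.bottom + 13]
4. content.h = 48  [content.h = 48]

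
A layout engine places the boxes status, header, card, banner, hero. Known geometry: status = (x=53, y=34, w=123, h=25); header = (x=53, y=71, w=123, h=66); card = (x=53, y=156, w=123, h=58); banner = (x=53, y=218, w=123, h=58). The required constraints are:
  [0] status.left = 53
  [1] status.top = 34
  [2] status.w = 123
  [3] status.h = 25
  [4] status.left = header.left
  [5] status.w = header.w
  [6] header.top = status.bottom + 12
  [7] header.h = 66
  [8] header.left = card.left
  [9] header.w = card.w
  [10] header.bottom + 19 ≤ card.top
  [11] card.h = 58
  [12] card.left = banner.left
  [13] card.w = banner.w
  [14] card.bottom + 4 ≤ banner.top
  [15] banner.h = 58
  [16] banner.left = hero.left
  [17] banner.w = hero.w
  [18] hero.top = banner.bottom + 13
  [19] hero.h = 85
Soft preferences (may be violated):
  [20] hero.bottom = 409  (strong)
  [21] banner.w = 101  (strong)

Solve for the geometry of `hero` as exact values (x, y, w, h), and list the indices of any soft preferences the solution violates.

hero = (x=53, y=289, w=123, h=85)
violated soft preferences: 20, 21

1. hero.x = 53  [banner.left = hero.left]
2. hero.w = 123  [banner.w = hero.w]
3. hero.y = 289  [hero.top = banner.bottom + 13]
4. hero.h = 85  [hero.h = 85]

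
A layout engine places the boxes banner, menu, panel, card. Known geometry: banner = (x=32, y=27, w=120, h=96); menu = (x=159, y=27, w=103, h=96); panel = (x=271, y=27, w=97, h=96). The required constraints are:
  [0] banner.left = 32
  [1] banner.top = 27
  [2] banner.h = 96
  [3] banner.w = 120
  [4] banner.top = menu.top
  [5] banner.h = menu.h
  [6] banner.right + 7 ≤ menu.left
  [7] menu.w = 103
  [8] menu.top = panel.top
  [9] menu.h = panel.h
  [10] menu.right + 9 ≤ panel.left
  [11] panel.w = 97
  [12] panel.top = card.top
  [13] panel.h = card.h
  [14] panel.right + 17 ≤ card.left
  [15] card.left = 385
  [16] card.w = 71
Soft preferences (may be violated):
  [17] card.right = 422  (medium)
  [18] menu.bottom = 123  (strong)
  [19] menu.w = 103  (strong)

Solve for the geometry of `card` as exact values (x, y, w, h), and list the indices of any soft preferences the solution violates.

1. card.y = 27  [panel.top = card.top]
2. card.h = 96  [panel.h = card.h]
3. card.x = 385  [card.left = 385]
4. card.w = 71  [card.w = 71]

card = (x=385, y=27, w=71, h=96)
violated soft preferences: 17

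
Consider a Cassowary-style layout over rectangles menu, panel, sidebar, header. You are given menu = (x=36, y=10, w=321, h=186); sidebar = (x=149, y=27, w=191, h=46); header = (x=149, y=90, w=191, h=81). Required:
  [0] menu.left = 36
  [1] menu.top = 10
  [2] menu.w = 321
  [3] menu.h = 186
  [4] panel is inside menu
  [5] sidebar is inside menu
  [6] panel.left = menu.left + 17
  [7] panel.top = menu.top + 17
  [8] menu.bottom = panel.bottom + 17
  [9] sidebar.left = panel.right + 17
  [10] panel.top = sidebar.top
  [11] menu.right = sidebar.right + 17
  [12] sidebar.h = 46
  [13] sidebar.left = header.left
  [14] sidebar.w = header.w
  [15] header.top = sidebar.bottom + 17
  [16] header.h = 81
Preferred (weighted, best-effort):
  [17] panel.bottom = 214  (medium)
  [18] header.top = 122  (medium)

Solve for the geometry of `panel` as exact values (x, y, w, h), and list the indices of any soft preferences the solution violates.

1. panel.x = 53  [panel.left = menu.left + 17]
2. panel.y = 27  [panel.top = menu.top + 17]
3. panel.h = 152  [menu.bottom = panel.bottom + 17]
4. panel.w = 79  [sidebar.left = panel.right + 17]

panel = (x=53, y=27, w=79, h=152)
violated soft preferences: 17, 18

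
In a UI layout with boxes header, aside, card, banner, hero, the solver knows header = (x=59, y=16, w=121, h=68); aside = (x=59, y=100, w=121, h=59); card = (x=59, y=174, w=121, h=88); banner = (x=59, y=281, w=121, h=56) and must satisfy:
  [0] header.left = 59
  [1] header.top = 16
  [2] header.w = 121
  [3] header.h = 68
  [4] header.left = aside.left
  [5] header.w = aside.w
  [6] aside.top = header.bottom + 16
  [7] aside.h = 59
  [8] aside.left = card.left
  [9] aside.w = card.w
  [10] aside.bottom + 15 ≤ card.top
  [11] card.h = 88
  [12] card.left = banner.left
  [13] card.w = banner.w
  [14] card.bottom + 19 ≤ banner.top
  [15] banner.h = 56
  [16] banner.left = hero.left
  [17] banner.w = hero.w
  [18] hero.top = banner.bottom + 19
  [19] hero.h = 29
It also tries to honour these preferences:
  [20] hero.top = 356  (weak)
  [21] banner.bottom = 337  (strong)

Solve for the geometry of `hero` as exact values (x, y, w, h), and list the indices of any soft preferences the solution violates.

1. hero.x = 59  [banner.left = hero.left]
2. hero.w = 121  [banner.w = hero.w]
3. hero.y = 356  [hero.top = banner.bottom + 19]
4. hero.h = 29  [hero.h = 29]

hero = (x=59, y=356, w=121, h=29)
violated soft preferences: none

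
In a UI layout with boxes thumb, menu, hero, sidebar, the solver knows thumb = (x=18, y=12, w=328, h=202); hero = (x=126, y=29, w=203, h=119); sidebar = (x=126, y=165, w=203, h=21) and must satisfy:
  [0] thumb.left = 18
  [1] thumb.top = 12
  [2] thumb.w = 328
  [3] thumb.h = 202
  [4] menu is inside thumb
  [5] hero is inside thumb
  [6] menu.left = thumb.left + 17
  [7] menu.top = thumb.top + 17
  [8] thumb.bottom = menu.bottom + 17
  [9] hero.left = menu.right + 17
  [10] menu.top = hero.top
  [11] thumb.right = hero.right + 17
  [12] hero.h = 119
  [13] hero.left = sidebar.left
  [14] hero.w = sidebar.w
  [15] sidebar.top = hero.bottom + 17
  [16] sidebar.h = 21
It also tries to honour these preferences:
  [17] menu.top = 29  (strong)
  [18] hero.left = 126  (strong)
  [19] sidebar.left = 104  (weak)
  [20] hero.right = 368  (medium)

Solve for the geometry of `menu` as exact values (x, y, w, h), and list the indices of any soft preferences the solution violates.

1. menu.x = 35  [menu.left = thumb.left + 17]
2. menu.y = 29  [menu.top = thumb.top + 17]
3. menu.h = 168  [thumb.bottom = menu.bottom + 17]
4. menu.w = 74  [hero.left = menu.right + 17]

menu = (x=35, y=29, w=74, h=168)
violated soft preferences: 19, 20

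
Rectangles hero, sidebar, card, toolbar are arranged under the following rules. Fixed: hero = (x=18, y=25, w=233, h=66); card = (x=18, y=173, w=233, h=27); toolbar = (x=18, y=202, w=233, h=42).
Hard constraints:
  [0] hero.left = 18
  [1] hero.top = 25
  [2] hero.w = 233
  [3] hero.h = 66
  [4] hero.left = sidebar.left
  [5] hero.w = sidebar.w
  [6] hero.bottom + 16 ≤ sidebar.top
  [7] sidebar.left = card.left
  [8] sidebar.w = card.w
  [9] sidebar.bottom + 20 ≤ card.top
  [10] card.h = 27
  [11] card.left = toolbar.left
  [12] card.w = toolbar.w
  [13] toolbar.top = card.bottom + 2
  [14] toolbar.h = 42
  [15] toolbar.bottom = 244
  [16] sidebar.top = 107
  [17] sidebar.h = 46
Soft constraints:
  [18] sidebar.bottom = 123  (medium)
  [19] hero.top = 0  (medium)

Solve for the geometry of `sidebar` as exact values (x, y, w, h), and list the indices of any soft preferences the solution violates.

1. sidebar.x = 18  [hero.left = sidebar.left]
2. sidebar.w = 233  [hero.w = sidebar.w]
3. sidebar.y = 107  [sidebar.top = 107]
4. sidebar.h = 46  [sidebar.h = 46]

sidebar = (x=18, y=107, w=233, h=46)
violated soft preferences: 18, 19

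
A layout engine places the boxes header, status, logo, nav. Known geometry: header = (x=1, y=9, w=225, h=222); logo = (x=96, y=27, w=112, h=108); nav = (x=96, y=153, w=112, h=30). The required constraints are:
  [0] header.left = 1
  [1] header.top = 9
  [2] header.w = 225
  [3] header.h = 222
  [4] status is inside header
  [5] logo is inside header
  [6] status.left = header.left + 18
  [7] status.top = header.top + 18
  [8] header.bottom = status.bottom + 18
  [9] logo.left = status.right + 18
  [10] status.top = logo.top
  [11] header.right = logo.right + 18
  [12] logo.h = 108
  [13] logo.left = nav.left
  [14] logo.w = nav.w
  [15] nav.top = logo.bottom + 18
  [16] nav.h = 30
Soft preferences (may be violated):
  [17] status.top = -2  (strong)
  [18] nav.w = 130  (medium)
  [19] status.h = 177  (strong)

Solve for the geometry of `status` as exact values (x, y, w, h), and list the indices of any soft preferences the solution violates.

status = (x=19, y=27, w=59, h=186)
violated soft preferences: 17, 18, 19

1. status.x = 19  [status.left = header.left + 18]
2. status.y = 27  [status.top = header.top + 18]
3. status.h = 186  [header.bottom = status.bottom + 18]
4. status.w = 59  [logo.left = status.right + 18]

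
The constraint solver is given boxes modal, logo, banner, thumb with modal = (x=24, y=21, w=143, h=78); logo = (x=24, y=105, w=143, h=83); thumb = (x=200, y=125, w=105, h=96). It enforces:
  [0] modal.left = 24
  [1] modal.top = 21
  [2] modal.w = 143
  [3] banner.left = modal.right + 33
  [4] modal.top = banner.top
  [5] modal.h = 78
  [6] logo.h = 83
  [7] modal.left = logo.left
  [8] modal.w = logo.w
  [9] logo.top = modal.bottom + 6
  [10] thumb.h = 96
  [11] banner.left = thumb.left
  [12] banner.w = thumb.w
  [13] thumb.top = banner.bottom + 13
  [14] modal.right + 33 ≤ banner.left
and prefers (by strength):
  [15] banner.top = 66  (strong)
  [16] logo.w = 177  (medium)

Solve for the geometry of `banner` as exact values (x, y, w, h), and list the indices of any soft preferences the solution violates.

banner = (x=200, y=21, w=105, h=91)
violated soft preferences: 15, 16

1. banner.x = 200  [banner.left = modal.right + 33]
2. banner.y = 21  [modal.top = banner.top]
3. banner.w = 105  [banner.w = thumb.w]
4. banner.h = 91  [thumb.top = banner.bottom + 13]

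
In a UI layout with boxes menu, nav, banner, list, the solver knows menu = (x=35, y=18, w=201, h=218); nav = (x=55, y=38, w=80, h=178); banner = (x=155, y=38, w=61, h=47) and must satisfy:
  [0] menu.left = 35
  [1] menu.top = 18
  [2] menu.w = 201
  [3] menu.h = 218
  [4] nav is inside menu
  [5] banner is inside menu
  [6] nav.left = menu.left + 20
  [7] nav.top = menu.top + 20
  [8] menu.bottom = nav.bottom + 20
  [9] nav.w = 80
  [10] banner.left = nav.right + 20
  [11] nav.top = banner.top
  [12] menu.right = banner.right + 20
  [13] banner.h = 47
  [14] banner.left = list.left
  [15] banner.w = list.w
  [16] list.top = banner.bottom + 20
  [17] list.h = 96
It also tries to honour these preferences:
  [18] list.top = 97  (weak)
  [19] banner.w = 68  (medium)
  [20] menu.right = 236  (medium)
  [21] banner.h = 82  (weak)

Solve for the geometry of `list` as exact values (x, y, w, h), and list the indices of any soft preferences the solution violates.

list = (x=155, y=105, w=61, h=96)
violated soft preferences: 18, 19, 21

1. list.x = 155  [banner.left = list.left]
2. list.w = 61  [banner.w = list.w]
3. list.y = 105  [list.top = banner.bottom + 20]
4. list.h = 96  [list.h = 96]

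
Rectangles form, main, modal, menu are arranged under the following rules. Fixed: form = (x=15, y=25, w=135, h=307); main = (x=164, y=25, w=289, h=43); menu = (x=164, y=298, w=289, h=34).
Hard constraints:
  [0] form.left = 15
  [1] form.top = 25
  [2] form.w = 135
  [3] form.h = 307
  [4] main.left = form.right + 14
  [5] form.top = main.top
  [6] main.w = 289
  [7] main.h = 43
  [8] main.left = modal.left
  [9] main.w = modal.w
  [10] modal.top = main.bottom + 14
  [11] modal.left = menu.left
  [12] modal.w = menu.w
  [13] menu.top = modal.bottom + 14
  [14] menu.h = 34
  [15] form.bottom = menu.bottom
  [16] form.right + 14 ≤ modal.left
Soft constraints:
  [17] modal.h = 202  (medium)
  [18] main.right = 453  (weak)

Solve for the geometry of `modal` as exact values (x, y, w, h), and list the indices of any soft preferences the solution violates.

1. modal.x = 164  [main.left = modal.left]
2. modal.w = 289  [main.w = modal.w]
3. modal.y = 82  [modal.top = main.bottom + 14]
4. modal.h = 202  [menu.top = modal.bottom + 14]

modal = (x=164, y=82, w=289, h=202)
violated soft preferences: none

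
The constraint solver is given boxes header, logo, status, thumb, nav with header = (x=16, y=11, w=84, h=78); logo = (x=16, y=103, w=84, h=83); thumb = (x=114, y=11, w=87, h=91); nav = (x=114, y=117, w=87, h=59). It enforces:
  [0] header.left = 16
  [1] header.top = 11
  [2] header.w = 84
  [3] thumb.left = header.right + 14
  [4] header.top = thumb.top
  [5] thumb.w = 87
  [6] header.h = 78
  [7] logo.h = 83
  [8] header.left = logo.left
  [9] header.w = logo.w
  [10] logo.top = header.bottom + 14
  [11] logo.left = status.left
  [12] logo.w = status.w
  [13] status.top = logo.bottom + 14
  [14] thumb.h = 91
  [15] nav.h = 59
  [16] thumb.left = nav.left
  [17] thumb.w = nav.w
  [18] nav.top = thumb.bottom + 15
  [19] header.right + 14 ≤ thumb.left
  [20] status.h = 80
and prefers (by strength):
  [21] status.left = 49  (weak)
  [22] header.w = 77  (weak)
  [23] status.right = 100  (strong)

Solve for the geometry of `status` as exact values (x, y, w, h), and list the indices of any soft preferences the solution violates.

status = (x=16, y=200, w=84, h=80)
violated soft preferences: 21, 22

1. status.x = 16  [logo.left = status.left]
2. status.w = 84  [logo.w = status.w]
3. status.y = 200  [status.top = logo.bottom + 14]
4. status.h = 80  [status.h = 80]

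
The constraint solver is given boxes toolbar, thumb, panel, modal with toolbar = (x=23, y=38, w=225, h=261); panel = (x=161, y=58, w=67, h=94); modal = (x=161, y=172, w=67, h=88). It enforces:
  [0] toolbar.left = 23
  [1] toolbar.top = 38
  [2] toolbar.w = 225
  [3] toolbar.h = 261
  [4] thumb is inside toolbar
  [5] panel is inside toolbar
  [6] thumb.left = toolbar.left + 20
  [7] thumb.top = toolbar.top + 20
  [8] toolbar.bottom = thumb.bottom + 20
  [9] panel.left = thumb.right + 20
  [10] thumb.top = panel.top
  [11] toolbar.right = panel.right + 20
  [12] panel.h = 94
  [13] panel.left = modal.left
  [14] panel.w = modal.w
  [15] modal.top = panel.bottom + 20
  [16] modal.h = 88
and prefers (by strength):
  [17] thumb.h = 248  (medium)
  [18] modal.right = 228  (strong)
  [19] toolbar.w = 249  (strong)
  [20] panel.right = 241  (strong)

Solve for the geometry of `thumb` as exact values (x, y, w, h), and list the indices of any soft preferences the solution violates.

thumb = (x=43, y=58, w=98, h=221)
violated soft preferences: 17, 19, 20

1. thumb.x = 43  [thumb.left = toolbar.left + 20]
2. thumb.y = 58  [thumb.top = toolbar.top + 20]
3. thumb.h = 221  [toolbar.bottom = thumb.bottom + 20]
4. thumb.w = 98  [panel.left = thumb.right + 20]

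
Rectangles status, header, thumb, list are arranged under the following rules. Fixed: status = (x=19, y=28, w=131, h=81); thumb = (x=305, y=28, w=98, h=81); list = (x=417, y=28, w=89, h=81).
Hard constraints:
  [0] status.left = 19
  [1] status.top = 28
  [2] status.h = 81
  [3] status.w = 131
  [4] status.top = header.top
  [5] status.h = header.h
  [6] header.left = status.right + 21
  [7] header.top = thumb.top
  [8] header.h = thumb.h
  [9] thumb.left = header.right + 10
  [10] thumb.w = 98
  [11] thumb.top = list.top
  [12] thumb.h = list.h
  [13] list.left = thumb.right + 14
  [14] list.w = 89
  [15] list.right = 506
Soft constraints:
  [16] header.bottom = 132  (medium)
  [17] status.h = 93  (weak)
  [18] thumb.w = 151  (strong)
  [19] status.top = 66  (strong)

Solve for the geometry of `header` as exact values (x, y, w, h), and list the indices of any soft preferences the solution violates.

1. header.y = 28  [status.top = header.top]
2. header.h = 81  [status.h = header.h]
3. header.x = 171  [header.left = status.right + 21]
4. header.w = 124  [thumb.left = header.right + 10]

header = (x=171, y=28, w=124, h=81)
violated soft preferences: 16, 17, 18, 19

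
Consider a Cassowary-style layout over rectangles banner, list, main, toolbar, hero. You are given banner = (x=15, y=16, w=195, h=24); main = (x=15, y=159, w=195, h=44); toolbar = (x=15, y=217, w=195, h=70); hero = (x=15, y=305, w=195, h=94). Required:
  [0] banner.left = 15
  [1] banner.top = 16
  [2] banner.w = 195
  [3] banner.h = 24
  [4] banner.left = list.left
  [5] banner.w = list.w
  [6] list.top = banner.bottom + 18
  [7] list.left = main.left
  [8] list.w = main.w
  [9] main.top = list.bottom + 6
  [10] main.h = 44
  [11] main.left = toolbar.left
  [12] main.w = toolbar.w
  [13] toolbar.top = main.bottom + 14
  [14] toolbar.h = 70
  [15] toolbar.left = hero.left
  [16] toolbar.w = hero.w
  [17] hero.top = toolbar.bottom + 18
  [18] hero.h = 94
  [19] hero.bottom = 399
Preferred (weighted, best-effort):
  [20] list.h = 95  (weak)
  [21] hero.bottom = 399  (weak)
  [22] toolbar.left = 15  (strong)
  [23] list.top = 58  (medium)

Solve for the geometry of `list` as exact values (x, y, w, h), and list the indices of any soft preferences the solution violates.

1. list.x = 15  [banner.left = list.left]
2. list.w = 195  [banner.w = list.w]
3. list.y = 58  [list.top = banner.bottom + 18]
4. list.h = 95  [main.top = list.bottom + 6]

list = (x=15, y=58, w=195, h=95)
violated soft preferences: none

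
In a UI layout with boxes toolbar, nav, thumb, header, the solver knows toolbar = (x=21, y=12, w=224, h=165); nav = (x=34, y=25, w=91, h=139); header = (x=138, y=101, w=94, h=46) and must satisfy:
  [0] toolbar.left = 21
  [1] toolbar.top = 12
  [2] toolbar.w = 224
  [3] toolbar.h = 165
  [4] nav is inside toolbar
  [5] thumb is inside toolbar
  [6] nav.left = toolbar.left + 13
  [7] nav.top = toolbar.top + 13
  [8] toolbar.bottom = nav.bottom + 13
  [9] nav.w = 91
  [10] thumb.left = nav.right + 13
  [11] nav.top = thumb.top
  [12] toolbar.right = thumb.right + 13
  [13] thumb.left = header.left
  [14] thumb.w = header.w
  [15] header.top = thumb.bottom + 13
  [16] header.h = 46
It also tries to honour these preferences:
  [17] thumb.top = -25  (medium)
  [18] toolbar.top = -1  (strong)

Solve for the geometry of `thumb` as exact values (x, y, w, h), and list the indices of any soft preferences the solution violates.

1. thumb.x = 138  [thumb.left = nav.right + 13]
2. thumb.y = 25  [nav.top = thumb.top]
3. thumb.w = 94  [toolbar.right = thumb.right + 13]
4. thumb.h = 63  [header.top = thumb.bottom + 13]

thumb = (x=138, y=25, w=94, h=63)
violated soft preferences: 17, 18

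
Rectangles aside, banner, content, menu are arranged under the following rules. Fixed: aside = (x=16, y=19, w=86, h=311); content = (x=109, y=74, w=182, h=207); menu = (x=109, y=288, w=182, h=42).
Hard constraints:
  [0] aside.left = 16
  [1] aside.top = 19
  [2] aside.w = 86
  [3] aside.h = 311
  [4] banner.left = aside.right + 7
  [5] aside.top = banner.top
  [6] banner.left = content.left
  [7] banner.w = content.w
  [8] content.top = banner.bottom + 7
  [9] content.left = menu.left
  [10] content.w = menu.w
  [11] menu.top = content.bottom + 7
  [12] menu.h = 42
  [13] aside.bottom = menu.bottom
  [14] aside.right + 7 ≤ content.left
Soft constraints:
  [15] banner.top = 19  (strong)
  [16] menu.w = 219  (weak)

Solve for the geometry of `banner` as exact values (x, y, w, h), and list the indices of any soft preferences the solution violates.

banner = (x=109, y=19, w=182, h=48)
violated soft preferences: 16

1. banner.x = 109  [banner.left = aside.right + 7]
2. banner.y = 19  [aside.top = banner.top]
3. banner.w = 182  [banner.w = content.w]
4. banner.h = 48  [content.top = banner.bottom + 7]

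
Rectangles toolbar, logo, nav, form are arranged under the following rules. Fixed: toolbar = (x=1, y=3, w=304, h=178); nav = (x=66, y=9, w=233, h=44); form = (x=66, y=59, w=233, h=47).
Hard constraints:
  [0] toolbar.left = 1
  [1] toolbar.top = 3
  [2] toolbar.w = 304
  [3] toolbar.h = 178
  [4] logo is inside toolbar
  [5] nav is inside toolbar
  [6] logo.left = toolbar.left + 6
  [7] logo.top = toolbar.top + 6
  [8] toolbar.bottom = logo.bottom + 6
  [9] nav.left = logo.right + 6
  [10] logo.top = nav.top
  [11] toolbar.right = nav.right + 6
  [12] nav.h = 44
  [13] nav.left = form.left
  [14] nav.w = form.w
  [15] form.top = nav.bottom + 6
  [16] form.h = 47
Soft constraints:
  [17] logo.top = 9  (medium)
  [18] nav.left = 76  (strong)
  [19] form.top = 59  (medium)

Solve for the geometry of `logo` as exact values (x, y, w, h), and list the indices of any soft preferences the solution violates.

1. logo.x = 7  [logo.left = toolbar.left + 6]
2. logo.y = 9  [logo.top = toolbar.top + 6]
3. logo.h = 166  [toolbar.bottom = logo.bottom + 6]
4. logo.w = 53  [nav.left = logo.right + 6]

logo = (x=7, y=9, w=53, h=166)
violated soft preferences: 18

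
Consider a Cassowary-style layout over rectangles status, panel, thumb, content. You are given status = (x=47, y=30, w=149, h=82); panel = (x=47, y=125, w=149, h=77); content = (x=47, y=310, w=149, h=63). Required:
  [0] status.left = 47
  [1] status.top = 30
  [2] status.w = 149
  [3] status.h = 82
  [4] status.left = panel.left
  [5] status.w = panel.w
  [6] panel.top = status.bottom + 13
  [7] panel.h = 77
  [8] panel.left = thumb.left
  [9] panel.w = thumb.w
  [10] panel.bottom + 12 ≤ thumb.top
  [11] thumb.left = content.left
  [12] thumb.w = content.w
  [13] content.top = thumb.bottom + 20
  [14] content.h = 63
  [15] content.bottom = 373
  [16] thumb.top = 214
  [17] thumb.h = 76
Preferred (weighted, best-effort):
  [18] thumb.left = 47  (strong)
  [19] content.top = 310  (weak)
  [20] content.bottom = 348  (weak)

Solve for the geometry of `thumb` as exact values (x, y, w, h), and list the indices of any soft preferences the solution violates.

thumb = (x=47, y=214, w=149, h=76)
violated soft preferences: 20

1. thumb.x = 47  [panel.left = thumb.left]
2. thumb.w = 149  [panel.w = thumb.w]
3. thumb.y = 214  [thumb.top = 214]
4. thumb.h = 76  [thumb.h = 76]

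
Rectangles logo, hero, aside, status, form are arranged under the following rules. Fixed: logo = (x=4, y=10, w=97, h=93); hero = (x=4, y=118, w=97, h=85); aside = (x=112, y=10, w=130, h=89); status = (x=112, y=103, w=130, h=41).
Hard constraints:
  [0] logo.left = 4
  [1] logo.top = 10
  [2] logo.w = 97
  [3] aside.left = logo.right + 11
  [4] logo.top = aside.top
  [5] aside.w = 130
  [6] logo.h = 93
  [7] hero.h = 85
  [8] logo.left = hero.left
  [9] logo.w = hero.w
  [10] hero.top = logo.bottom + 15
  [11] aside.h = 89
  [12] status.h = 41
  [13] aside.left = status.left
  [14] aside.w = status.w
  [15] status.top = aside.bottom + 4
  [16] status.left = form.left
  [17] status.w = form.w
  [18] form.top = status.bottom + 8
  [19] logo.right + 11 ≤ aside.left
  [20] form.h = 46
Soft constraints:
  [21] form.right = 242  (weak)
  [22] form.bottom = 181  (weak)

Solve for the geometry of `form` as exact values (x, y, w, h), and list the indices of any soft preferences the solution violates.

form = (x=112, y=152, w=130, h=46)
violated soft preferences: 22

1. form.x = 112  [status.left = form.left]
2. form.w = 130  [status.w = form.w]
3. form.y = 152  [form.top = status.bottom + 8]
4. form.h = 46  [form.h = 46]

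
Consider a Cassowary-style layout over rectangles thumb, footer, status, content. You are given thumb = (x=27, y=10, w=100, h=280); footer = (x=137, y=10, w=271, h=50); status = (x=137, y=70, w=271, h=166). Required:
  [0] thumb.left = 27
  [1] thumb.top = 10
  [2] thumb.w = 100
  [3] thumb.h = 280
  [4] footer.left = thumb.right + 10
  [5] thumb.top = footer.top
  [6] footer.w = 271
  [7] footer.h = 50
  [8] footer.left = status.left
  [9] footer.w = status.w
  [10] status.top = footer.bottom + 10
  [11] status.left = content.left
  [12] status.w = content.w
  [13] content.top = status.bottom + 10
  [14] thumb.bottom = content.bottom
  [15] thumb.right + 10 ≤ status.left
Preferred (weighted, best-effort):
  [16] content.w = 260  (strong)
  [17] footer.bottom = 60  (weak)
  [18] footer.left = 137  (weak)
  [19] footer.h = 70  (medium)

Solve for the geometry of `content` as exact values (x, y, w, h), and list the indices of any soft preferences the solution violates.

content = (x=137, y=246, w=271, h=44)
violated soft preferences: 16, 19

1. content.x = 137  [status.left = content.left]
2. content.w = 271  [status.w = content.w]
3. content.y = 246  [content.top = status.bottom + 10]
4. content.h = 44  [thumb.bottom = content.bottom]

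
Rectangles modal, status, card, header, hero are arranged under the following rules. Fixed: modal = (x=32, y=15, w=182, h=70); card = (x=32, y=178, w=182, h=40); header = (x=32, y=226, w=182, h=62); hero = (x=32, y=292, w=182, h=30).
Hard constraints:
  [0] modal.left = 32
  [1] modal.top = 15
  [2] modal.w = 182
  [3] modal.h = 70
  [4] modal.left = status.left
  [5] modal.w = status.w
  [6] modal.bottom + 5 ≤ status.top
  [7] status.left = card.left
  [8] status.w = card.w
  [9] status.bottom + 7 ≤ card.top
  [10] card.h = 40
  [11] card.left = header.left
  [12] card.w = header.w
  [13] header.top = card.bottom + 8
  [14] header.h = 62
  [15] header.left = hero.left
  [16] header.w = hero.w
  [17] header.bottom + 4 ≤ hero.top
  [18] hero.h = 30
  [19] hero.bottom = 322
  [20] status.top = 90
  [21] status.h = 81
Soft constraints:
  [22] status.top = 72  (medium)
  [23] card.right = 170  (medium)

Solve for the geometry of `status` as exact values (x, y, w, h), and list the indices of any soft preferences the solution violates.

1. status.x = 32  [modal.left = status.left]
2. status.w = 182  [modal.w = status.w]
3. status.y = 90  [status.top = 90]
4. status.h = 81  [status.h = 81]

status = (x=32, y=90, w=182, h=81)
violated soft preferences: 22, 23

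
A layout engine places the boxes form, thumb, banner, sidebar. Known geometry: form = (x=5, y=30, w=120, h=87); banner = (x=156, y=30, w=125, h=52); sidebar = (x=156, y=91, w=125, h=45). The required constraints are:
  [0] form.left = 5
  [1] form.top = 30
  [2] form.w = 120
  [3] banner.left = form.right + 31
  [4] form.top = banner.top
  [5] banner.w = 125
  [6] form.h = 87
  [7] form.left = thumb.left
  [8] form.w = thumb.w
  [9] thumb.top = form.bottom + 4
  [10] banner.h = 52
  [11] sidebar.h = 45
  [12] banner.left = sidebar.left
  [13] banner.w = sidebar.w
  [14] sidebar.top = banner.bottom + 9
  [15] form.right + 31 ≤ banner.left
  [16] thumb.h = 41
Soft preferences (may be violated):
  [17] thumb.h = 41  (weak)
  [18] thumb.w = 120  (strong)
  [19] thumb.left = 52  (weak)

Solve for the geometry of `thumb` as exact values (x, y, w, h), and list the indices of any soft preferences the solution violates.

1. thumb.x = 5  [form.left = thumb.left]
2. thumb.w = 120  [form.w = thumb.w]
3. thumb.y = 121  [thumb.top = form.bottom + 4]
4. thumb.h = 41  [thumb.h = 41]

thumb = (x=5, y=121, w=120, h=41)
violated soft preferences: 19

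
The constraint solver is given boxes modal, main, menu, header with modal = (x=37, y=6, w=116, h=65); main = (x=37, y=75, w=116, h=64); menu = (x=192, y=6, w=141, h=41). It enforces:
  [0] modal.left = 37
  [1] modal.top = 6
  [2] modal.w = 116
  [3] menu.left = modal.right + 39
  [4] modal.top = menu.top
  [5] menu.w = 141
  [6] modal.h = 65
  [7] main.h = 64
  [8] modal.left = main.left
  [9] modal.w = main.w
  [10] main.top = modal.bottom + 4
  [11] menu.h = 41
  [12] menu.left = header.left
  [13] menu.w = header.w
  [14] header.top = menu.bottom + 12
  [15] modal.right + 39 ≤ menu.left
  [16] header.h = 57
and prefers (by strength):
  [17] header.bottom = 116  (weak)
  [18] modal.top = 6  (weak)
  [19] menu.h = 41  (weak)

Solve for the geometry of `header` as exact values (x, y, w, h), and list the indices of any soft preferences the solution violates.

1. header.x = 192  [menu.left = header.left]
2. header.w = 141  [menu.w = header.w]
3. header.y = 59  [header.top = menu.bottom + 12]
4. header.h = 57  [header.h = 57]

header = (x=192, y=59, w=141, h=57)
violated soft preferences: none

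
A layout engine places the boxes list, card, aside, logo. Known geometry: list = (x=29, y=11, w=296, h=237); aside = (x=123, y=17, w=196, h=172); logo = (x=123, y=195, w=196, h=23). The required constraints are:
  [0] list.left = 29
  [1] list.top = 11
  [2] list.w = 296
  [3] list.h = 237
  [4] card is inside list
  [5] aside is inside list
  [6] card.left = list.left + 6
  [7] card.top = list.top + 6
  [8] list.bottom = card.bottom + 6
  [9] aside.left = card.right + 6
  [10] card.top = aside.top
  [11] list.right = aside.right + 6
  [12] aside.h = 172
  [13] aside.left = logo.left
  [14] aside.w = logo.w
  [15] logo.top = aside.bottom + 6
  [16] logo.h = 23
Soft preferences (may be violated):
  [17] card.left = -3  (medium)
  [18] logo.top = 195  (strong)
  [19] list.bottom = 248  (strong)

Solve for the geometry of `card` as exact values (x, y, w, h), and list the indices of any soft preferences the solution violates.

1. card.x = 35  [card.left = list.left + 6]
2. card.y = 17  [card.top = list.top + 6]
3. card.h = 225  [list.bottom = card.bottom + 6]
4. card.w = 82  [aside.left = card.right + 6]

card = (x=35, y=17, w=82, h=225)
violated soft preferences: 17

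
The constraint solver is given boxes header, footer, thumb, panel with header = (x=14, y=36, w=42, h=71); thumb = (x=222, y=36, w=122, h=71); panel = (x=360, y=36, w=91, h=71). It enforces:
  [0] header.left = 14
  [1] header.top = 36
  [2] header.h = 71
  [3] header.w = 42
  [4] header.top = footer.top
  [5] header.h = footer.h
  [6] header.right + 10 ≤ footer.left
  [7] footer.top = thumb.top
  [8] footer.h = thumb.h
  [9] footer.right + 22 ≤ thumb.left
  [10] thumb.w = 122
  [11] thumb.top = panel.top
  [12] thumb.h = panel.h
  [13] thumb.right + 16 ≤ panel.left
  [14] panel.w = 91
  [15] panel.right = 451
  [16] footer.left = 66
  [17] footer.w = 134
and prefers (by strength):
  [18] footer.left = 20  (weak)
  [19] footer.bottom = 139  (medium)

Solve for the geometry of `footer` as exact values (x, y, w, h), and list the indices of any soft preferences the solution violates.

footer = (x=66, y=36, w=134, h=71)
violated soft preferences: 18, 19

1. footer.y = 36  [header.top = footer.top]
2. footer.h = 71  [header.h = footer.h]
3. footer.x = 66  [footer.left = 66]
4. footer.w = 134  [footer.w = 134]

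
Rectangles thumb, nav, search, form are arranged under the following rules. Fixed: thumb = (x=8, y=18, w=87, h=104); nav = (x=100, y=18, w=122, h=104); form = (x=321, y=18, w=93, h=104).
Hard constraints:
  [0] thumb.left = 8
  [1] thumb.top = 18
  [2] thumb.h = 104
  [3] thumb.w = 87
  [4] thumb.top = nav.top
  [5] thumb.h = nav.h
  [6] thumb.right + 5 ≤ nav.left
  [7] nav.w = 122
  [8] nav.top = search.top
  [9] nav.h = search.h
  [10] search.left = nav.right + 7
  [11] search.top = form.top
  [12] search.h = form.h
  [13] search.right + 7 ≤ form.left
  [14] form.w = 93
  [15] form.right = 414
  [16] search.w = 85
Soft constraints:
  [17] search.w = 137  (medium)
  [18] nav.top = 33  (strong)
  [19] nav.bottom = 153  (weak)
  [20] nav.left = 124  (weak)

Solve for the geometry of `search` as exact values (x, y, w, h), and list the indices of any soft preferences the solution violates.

search = (x=229, y=18, w=85, h=104)
violated soft preferences: 17, 18, 19, 20

1. search.y = 18  [nav.top = search.top]
2. search.h = 104  [nav.h = search.h]
3. search.x = 229  [search.left = nav.right + 7]
4. search.w = 85  [search.w = 85]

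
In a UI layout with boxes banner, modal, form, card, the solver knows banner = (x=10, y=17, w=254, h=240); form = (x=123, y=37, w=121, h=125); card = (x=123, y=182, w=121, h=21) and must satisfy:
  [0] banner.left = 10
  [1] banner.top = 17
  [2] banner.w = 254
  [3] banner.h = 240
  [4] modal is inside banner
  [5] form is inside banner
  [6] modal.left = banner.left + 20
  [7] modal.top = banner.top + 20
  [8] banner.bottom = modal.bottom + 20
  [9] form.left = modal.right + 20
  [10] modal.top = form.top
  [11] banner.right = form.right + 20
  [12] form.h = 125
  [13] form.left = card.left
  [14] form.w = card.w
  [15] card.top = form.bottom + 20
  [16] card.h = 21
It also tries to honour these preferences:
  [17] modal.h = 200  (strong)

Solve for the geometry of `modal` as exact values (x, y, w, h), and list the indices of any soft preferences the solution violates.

modal = (x=30, y=37, w=73, h=200)
violated soft preferences: none

1. modal.x = 30  [modal.left = banner.left + 20]
2. modal.y = 37  [modal.top = banner.top + 20]
3. modal.h = 200  [banner.bottom = modal.bottom + 20]
4. modal.w = 73  [form.left = modal.right + 20]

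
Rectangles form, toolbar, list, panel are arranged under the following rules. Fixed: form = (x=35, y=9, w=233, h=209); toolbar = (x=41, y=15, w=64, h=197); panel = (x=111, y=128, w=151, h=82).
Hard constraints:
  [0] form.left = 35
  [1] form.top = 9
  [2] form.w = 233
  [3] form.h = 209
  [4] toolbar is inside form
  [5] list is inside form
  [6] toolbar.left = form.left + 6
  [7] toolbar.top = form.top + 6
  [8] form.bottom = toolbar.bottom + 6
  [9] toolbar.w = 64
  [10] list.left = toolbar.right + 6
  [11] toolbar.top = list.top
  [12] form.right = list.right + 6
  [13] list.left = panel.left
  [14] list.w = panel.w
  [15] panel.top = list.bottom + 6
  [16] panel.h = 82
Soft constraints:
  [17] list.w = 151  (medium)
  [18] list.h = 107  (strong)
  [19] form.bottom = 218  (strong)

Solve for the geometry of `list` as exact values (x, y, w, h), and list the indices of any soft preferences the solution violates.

1. list.x = 111  [list.left = toolbar.right + 6]
2. list.y = 15  [toolbar.top = list.top]
3. list.w = 151  [form.right = list.right + 6]
4. list.h = 107  [panel.top = list.bottom + 6]

list = (x=111, y=15, w=151, h=107)
violated soft preferences: none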